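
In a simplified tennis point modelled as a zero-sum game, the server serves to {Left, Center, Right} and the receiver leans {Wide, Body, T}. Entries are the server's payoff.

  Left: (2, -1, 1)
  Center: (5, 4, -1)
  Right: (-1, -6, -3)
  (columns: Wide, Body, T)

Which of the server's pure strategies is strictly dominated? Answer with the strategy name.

Right

Left gives a strictly higher payoff than Right against every column: 2 > -1, -1 > -6, 1 > -3.
So Right is strictly dominated and the server never plays it.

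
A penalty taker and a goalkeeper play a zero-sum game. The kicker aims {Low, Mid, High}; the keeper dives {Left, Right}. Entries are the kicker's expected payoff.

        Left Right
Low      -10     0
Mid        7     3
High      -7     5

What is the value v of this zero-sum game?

7/2

Row minima: Low → -10, Mid → 3, High → -7; maximin = 3.
Column maxima: Left → 7, Right → 5; minimax = 5.
3 ≠ 5, so there is no saddle point; optimal play is mixed.
Low is strictly dominated by Mid, so the kicker never plays it.
On the remaining 2×2 (Mid, High vs Left, Right):
Let the kicker play Mid with probability p. Expected payoff against Left: 7p + (-7)(1−p) = 14p − 7; against Right: 3p + 5(1−p) = −2p + 5.
Setting these equal: 14p − 7 = −2p + 5 ⇒ 16p = 12 ⇒ p = 3/4, and the value is (14)·(3/4) − 7 = 7/2.
For the keeper: with q = P(Left), equating Mid's and High's payoffs gives 4q + 3 = −12q + 5 ⇒ q = 1/8.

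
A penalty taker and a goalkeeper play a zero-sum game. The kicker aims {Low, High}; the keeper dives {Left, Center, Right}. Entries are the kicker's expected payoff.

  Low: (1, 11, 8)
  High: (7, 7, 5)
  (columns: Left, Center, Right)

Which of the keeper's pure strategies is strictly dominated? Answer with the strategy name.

Center

Right holds the kicker's payoff strictly below Center in every row: 8 < 11, 5 < 7.
So Center is strictly dominated for the keeper.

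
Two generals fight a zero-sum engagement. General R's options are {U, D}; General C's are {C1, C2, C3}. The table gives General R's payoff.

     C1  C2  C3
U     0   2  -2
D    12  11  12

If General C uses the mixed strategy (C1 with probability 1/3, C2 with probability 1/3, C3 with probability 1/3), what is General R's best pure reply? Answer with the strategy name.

D

Expected payoff of U: (1/3)·0 + (1/3)·2 + (1/3)·(-2) = 0.
Expected payoff of D: (1/3)·12 + (1/3)·11 + (1/3)·12 = 35/3.
The largest is 35/3, so General R's best response is D.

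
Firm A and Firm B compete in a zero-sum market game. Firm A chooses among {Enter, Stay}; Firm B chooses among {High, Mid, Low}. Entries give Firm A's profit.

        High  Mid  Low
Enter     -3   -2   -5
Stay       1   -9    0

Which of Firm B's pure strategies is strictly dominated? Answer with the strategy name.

Low holds Firm A's payoff strictly below High in every row: -5 < -3, 0 < 1.
So High is strictly dominated for Firm B.

High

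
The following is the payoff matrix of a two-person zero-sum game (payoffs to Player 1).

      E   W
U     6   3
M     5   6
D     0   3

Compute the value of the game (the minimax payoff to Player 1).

21/4

Row minima: U → 3, M → 5, D → 0; maximin = 5.
Column maxima: E → 6, W → 6; minimax = 6.
5 ≠ 6, so there is no saddle point; optimal play is mixed.
D is strictly dominated by M, so Player 1 never plays it.
On the remaining 2×2 (U, M vs E, W):
Let Player 1 play U with probability p. Expected payoff against E: 6p + 5(1−p) = p + 5; against W: 3p + 6(1−p) = −3p + 6.
Setting these equal: p + 5 = −3p + 6 ⇒ 4p = 1 ⇒ p = 1/4, and the value is (1)·(1/4) + 5 = 21/4.
For Player 2: with q = P(E), equating U's and M's payoffs gives 3q + 3 = −q + 6 ⇒ q = 3/4.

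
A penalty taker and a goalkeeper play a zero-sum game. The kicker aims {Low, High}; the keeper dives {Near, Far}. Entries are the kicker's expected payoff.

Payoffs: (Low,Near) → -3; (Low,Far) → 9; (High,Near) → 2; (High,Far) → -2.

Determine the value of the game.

3/4

Row minima: Low → -3, High → -2; maximin = -2.
Column maxima: Near → 2, Far → 9; minimax = 2.
-2 ≠ 2, so there is no saddle point; optimal play is mixed.
Let the kicker play Low with probability p. Expected payoff against Near: (-3)p + 2(1−p) = −5p + 2; against Far: 9p + (-2)(1−p) = 11p − 2.
Setting these equal: −5p + 2 = 11p − 2 ⇒ −16p = -4 ⇒ p = 1/4, and the value is (-5)·(1/4) + 2 = 3/4.
For the keeper: with q = P(Near), equating Low's and High's payoffs gives −12q + 9 = 4q − 2 ⇒ q = 11/16.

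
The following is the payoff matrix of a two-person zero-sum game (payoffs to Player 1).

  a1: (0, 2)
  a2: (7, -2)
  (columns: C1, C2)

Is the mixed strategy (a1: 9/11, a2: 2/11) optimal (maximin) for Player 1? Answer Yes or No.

Against C1 this mix gives (9/11)·0 + (2/11)·7 = 14/11.
Against C2 this mix gives (9/11)·2 + (2/11)·(-2) = 14/11.
All of Player 2's active replies (C1, C2) yield 14/11, and no column does worse for Player 1. The mix makes Player 2 indifferent and guarantees 14/11, so it is optimal.

Yes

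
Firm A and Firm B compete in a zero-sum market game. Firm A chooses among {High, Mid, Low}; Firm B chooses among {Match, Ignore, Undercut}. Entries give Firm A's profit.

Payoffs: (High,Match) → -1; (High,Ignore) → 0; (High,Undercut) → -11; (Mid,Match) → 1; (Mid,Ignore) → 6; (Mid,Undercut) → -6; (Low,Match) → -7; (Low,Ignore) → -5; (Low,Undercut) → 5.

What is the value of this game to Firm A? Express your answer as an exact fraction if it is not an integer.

Row minima: High → -11, Mid → -6, Low → -7; maximin = -6.
Column maxima: Match → 1, Ignore → 6, Undercut → 5; minimax = 1.
-6 ≠ 1, so there is no saddle point; optimal play is mixed.
High is strictly dominated by Mid, so Firm A never plays it.
Ignore is strictly dominated by Match (it gives Firm A strictly more in every row), so Firm B never plays it.
On the remaining 2×2 (Mid, Low vs Match, Undercut):
Let Firm A play Mid with probability p. Expected payoff against Match: 1p + (-7)(1−p) = 8p − 7; against Undercut: (-6)p + 5(1−p) = −11p + 5.
Setting these equal: 8p − 7 = −11p + 5 ⇒ 19p = 12 ⇒ p = 12/19, and the value is (8)·(12/19) − 7 = -37/19.
For Firm B: with q = P(Match), equating Mid's and Low's payoffs gives 7q − 6 = −12q + 5 ⇒ q = 11/19.

-37/19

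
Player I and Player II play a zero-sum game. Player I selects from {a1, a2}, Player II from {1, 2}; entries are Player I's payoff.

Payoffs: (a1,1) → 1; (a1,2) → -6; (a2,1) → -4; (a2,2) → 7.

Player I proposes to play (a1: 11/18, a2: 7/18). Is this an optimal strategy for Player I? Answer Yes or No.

Yes

Against 1 this mix gives (11/18)·1 + (7/18)·(-4) = -17/18.
Against 2 this mix gives (11/18)·(-6) + (7/18)·7 = -17/18.
All of Player II's active replies (1, 2) yield -17/18, and no column does worse for Player I. The mix makes Player II indifferent and guarantees -17/18, so it is optimal.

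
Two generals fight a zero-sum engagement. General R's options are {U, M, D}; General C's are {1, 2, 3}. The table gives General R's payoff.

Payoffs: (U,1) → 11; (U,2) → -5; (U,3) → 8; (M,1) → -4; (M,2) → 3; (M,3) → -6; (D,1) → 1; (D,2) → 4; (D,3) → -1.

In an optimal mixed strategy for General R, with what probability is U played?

5/18

Row minima: U → -5, M → -6, D → -1; maximin = -1.
Column maxima: 1 → 11, 2 → 4, 3 → 8; minimax = 4.
-1 ≠ 4, so there is no saddle point; optimal play is mixed.
M is strictly dominated by D, so General R never plays it.
1 is strictly dominated by 3 (it gives General R strictly more in every row), so General C never plays it.
On the remaining 2×2 (U, D vs 2, 3):
Let General R play U with probability p. Expected payoff against 2: (-5)p + 4(1−p) = −9p + 4; against 3: 8p + (-1)(1−p) = 9p − 1.
Setting these equal: −9p + 4 = 9p − 1 ⇒ −18p = -5 ⇒ p = 5/18, and the value is (-9)·(5/18) + 4 = 3/2.
For General C: with q = P(2), equating U's and D's payoffs gives −13q + 8 = 5q − 1 ⇒ q = 1/2.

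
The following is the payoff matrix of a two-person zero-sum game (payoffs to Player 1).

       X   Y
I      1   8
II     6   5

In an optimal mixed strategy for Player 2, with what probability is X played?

Row minima: I → 1, II → 5; maximin = 5.
Column maxima: X → 6, Y → 8; minimax = 6.
5 ≠ 6, so there is no saddle point; optimal play is mixed.
Let Player 1 play I with probability p. Expected payoff against X: 1p + 6(1−p) = −5p + 6; against Y: 8p + 5(1−p) = 3p + 5.
Setting these equal: −5p + 6 = 3p + 5 ⇒ −8p = -1 ⇒ p = 1/8, and the value is (-5)·(1/8) + 6 = 43/8.
For Player 2: with q = P(X), equating I's and II's payoffs gives −7q + 8 = q + 5 ⇒ q = 3/8.

3/8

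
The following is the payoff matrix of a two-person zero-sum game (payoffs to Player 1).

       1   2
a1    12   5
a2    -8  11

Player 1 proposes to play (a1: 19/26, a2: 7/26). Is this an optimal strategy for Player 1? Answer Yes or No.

Yes

Against 1 this mix gives (19/26)·12 + (7/26)·(-8) = 86/13.
Against 2 this mix gives (19/26)·5 + (7/26)·11 = 86/13.
All of Player 2's active replies (1, 2) yield 86/13, and no column does worse for Player 1. The mix makes Player 2 indifferent and guarantees 86/13, so it is optimal.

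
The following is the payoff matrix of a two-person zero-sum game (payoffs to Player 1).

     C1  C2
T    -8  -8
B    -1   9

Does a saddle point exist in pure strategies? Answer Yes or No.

Yes

Row minima: T → -8, B → -1; maximin = -1.
Column maxima: C1 → -1, C2 → 9; minimax = -1.
maximin = minimax = -1, so a saddle point exists.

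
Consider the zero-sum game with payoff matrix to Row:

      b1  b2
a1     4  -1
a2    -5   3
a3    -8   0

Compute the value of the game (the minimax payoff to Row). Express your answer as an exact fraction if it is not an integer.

7/13

Row minima: a1 → -1, a2 → -5, a3 → -8; maximin = -1.
Column maxima: b1 → 4, b2 → 3; minimax = 3.
-1 ≠ 3, so there is no saddle point; optimal play is mixed.
a3 is strictly dominated by a2, so Row never plays it.
On the remaining 2×2 (a1, a2 vs b1, b2):
Let Row play a1 with probability p. Expected payoff against b1: 4p + (-5)(1−p) = 9p − 5; against b2: (-1)p + 3(1−p) = −4p + 3.
Setting these equal: 9p − 5 = −4p + 3 ⇒ 13p = 8 ⇒ p = 8/13, and the value is (9)·(8/13) − 5 = 7/13.
For Column: with q = P(b1), equating a1's and a2's payoffs gives 5q − 1 = −8q + 3 ⇒ q = 4/13.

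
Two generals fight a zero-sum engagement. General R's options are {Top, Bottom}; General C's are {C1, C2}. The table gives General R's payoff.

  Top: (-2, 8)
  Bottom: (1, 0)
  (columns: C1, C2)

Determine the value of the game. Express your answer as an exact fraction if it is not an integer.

Row minima: Top → -2, Bottom → 0; maximin = 0.
Column maxima: C1 → 1, C2 → 8; minimax = 1.
0 ≠ 1, so there is no saddle point; optimal play is mixed.
Let General R play Top with probability p. Expected payoff against C1: (-2)p + 1(1−p) = −3p + 1; against C2: 8p + 0(1−p) = 8p.
Setting these equal: −3p + 1 = 8p ⇒ −11p = -1 ⇒ p = 1/11, and the value is (-3)·(1/11) + 1 = 8/11.
For General C: with q = P(C1), equating Top's and Bottom's payoffs gives −10q + 8 = q ⇒ q = 8/11.

8/11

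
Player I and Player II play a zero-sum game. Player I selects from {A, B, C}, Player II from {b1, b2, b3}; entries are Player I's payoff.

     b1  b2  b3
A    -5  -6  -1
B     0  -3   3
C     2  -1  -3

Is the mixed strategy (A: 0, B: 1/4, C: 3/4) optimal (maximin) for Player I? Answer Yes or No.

Against b1 this mix gives (1/4)·0 + (3/4)·2 = 3/2.
Against b2 this mix gives (1/4)·(-3) + (3/4)·(-1) = -3/2.
Against b3 this mix gives (1/4)·3 + (3/4)·(-3) = -3/2.
All of Player II's active replies (b2, b3) yield -3/2, and no column does worse for Player I. The mix makes Player II indifferent and guarantees -3/2, so it is optimal.

Yes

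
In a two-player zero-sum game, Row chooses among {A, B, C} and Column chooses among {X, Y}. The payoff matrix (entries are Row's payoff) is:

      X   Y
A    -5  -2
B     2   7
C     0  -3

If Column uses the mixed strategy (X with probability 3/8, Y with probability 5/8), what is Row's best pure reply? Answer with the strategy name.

B

Expected payoff of A: (3/8)·(-5) + (5/8)·(-2) = -25/8.
Expected payoff of B: (3/8)·2 + (5/8)·7 = 41/8.
Expected payoff of C: (3/8)·0 + (5/8)·(-3) = -15/8.
The largest is 41/8, so Row's best response is B.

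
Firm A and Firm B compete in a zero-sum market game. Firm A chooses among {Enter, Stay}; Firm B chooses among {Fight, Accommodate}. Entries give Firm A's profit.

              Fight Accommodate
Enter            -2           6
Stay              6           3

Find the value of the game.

Row minima: Enter → -2, Stay → 3; maximin = 3.
Column maxima: Fight → 6, Accommodate → 6; minimax = 6.
3 ≠ 6, so there is no saddle point; optimal play is mixed.
Let Firm A play Enter with probability p. Expected payoff against Fight: (-2)p + 6(1−p) = −8p + 6; against Accommodate: 6p + 3(1−p) = 3p + 3.
Setting these equal: −8p + 6 = 3p + 3 ⇒ −11p = -3 ⇒ p = 3/11, and the value is (-8)·(3/11) + 6 = 42/11.
For Firm B: with q = P(Fight), equating Enter's and Stay's payoffs gives −8q + 6 = 3q + 3 ⇒ q = 3/11.

42/11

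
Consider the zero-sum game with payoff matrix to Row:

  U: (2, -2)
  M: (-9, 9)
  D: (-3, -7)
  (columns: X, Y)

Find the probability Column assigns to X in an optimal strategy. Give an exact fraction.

1/2

Row minima: U → -2, M → -9, D → -7; maximin = -2.
Column maxima: X → 2, Y → 9; minimax = 2.
-2 ≠ 2, so there is no saddle point; optimal play is mixed.
D is strictly dominated by U, so Row never plays it.
On the remaining 2×2 (U, M vs X, Y):
Let Row play U with probability p. Expected payoff against X: 2p + (-9)(1−p) = 11p − 9; against Y: (-2)p + 9(1−p) = −11p + 9.
Setting these equal: 11p − 9 = −11p + 9 ⇒ 22p = 18 ⇒ p = 9/11, and the value is (11)·(9/11) − 9 = 0.
For Column: with q = P(X), equating U's and M's payoffs gives 4q − 2 = −18q + 9 ⇒ q = 1/2.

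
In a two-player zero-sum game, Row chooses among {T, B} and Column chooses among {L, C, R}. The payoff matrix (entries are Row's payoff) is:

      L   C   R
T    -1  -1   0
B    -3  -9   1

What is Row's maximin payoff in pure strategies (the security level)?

Row minima: T → -1, B → -9.
The best of these is -1.

-1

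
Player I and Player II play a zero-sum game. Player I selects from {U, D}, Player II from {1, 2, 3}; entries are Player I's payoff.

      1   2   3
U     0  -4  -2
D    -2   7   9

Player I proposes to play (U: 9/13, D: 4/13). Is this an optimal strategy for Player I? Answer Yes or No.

Against 1 this mix gives (9/13)·0 + (4/13)·(-2) = -8/13.
Against 2 this mix gives (9/13)·(-4) + (4/13)·7 = -8/13.
Against 3 this mix gives (9/13)·(-2) + (4/13)·9 = 18/13.
All of Player II's active replies (1, 2) yield -8/13, and no column does worse for Player I. The mix makes Player II indifferent and guarantees -8/13, so it is optimal.

Yes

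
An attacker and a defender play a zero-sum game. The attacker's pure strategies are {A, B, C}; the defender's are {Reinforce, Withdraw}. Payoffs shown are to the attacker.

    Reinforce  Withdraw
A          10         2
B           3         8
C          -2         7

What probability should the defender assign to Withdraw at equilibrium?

Row minima: A → 2, B → 3, C → -2; maximin = 3.
Column maxima: Reinforce → 10, Withdraw → 8; minimax = 8.
3 ≠ 8, so there is no saddle point; optimal play is mixed.
C is strictly dominated by B, so the attacker never plays it.
On the remaining 2×2 (A, B vs Reinforce, Withdraw):
Let the attacker play A with probability p. Expected payoff against Reinforce: 10p + 3(1−p) = 7p + 3; against Withdraw: 2p + 8(1−p) = −6p + 8.
Setting these equal: 7p + 3 = −6p + 8 ⇒ 13p = 5 ⇒ p = 5/13, and the value is (7)·(5/13) + 3 = 74/13.
For the defender: with q = P(Reinforce), equating A's and B's payoffs gives 8q + 2 = −5q + 8 ⇒ q = 6/13.

7/13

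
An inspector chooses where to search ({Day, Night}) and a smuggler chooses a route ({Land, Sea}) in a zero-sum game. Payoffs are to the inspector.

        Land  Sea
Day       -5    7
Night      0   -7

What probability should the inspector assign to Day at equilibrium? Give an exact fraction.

7/19

Row minima: Day → -5, Night → -7; maximin = -5.
Column maxima: Land → 0, Sea → 7; minimax = 0.
-5 ≠ 0, so there is no saddle point; optimal play is mixed.
Let the inspector play Day with probability p. Expected payoff against Land: (-5)p + 0(1−p) = −5p; against Sea: 7p + (-7)(1−p) = 14p − 7.
Setting these equal: −5p = 14p − 7 ⇒ −19p = -7 ⇒ p = 7/19, and the value is (-5)·(7/19) = -35/19.
For the smuggler: with q = P(Land), equating Day's and Night's payoffs gives −12q + 7 = 7q − 7 ⇒ q = 14/19.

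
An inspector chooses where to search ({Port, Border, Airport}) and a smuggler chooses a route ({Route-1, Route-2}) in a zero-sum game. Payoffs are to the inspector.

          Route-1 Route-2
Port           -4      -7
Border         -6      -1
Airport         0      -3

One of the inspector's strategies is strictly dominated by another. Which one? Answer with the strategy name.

Airport gives a strictly higher payoff than Port against every column: 0 > -4, -3 > -7.
So Port is strictly dominated and the inspector never plays it.

Port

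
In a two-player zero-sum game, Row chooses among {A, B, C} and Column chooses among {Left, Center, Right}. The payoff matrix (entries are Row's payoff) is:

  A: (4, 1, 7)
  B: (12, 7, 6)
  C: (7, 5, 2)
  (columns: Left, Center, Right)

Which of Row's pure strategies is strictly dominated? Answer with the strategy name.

B gives a strictly higher payoff than C against every column: 12 > 7, 7 > 5, 6 > 2.
So C is strictly dominated and Row never plays it.

C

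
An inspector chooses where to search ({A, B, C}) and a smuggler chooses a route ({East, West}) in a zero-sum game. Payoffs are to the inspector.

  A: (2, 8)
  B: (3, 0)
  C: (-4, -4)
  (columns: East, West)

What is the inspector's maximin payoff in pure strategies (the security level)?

2

Row minima: A → 2, B → 0, C → -4.
The best of these is 2.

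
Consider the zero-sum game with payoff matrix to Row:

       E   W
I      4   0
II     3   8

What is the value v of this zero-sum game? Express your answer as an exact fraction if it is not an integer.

32/9

Row minima: I → 0, II → 3; maximin = 3.
Column maxima: E → 4, W → 8; minimax = 4.
3 ≠ 4, so there is no saddle point; optimal play is mixed.
Let Row play I with probability p. Expected payoff against E: 4p + 3(1−p) = p + 3; against W: 0p + 8(1−p) = −8p + 8.
Setting these equal: p + 3 = −8p + 8 ⇒ 9p = 5 ⇒ p = 5/9, and the value is (1)·(5/9) + 3 = 32/9.
For Column: with q = P(E), equating I's and II's payoffs gives 4q = −5q + 8 ⇒ q = 8/9.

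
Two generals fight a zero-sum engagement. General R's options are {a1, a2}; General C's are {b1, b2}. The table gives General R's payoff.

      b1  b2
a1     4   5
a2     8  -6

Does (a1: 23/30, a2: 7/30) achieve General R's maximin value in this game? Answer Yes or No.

Against b1 this mix gives (23/30)·4 + (7/30)·8 = 74/15.
Against b2 this mix gives (23/30)·5 + (7/30)·(-6) = 73/30.
General C will play b2, holding General R to 73/30. Shifting weight toward the row that does better against b2 would raise this floor (the equalizing mix achieves 64/15 against both b2 and b1), so the proposed strategy is not optimal.

No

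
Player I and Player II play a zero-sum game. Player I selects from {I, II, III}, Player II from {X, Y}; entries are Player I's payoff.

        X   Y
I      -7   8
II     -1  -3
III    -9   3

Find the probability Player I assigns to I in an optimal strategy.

2/17

Row minima: I → -7, II → -3, III → -9; maximin = -3.
Column maxima: X → -1, Y → 8; minimax = -1.
-3 ≠ -1, so there is no saddle point; optimal play is mixed.
III is strictly dominated by I, so Player I never plays it.
On the remaining 2×2 (I, II vs X, Y):
Let Player I play I with probability p. Expected payoff against X: (-7)p + (-1)(1−p) = −6p − 1; against Y: 8p + (-3)(1−p) = 11p − 3.
Setting these equal: −6p − 1 = 11p − 3 ⇒ −17p = -2 ⇒ p = 2/17, and the value is (-6)·(2/17) − 1 = -29/17.
For Player II: with q = P(X), equating I's and II's payoffs gives −15q + 8 = 2q − 3 ⇒ q = 11/17.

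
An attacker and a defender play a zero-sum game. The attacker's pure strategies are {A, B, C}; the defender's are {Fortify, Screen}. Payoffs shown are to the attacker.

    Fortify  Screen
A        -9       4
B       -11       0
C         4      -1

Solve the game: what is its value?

Row minima: A → -9, B → -11, C → -1; maximin = -1.
Column maxima: Fortify → 4, Screen → 4; minimax = 4.
-1 ≠ 4, so there is no saddle point; optimal play is mixed.
B is strictly dominated by A, so the attacker never plays it.
On the remaining 2×2 (A, C vs Fortify, Screen):
Let the attacker play A with probability p. Expected payoff against Fortify: (-9)p + 4(1−p) = −13p + 4; against Screen: 4p + (-1)(1−p) = 5p − 1.
Setting these equal: −13p + 4 = 5p − 1 ⇒ −18p = -5 ⇒ p = 5/18, and the value is (-13)·(5/18) + 4 = 7/18.
For the defender: with q = P(Fortify), equating A's and C's payoffs gives −13q + 4 = 5q − 1 ⇒ q = 5/18.

7/18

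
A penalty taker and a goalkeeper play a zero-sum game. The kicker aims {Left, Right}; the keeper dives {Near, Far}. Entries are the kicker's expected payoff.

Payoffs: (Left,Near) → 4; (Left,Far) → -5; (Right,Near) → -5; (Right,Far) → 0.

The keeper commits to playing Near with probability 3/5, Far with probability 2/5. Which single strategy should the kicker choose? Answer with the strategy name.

Expected payoff of Left: (3/5)·4 + (2/5)·(-5) = 2/5.
Expected payoff of Right: (3/5)·(-5) + (2/5)·0 = -3.
The largest is 2/5, so the kicker's best response is Left.

Left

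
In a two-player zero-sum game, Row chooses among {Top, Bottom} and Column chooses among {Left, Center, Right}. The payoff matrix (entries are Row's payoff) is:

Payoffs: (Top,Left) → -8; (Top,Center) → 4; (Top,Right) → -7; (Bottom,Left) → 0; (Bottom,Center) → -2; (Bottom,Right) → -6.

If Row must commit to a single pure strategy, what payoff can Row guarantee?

-6

Row minima: Top → -8, Bottom → -6.
The best of these is -6.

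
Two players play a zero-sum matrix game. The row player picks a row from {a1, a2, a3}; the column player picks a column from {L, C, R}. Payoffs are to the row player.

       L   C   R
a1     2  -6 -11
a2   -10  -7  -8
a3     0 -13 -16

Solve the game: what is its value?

-42/5

Row minima: a1 → -11, a2 → -10, a3 → -16; maximin = -10.
Column maxima: L → 2, C → -6, R → -8; minimax = -8.
-10 ≠ -8, so there is no saddle point; optimal play is mixed.
a3 is strictly dominated by a1, so the row player never plays it.
C is strictly dominated by R (it gives the row player strictly more in every row), so the column player never plays it.
On the remaining 2×2 (a1, a2 vs L, R):
Let the row player play a1 with probability p. Expected payoff against L: 2p + (-10)(1−p) = 12p − 10; against R: (-11)p + (-8)(1−p) = −3p − 8.
Setting these equal: 12p − 10 = −3p − 8 ⇒ 15p = 2 ⇒ p = 2/15, and the value is (12)·(2/15) − 10 = -42/5.
For the column player: with q = P(L), equating a1's and a2's payoffs gives 13q − 11 = −2q − 8 ⇒ q = 1/5.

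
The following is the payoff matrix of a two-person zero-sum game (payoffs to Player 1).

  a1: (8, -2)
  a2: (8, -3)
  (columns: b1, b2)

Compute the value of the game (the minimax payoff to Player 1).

-2

Row minima: a1 → -2, a2 → -3; maximin = -2.
Column maxima: b1 → 8, b2 → -2; minimax = -2.
Since maximin = minimax = -2, there is a saddle point and the value is -2.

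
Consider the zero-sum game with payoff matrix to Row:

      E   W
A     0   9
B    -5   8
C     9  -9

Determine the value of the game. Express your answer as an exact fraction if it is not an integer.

Row minima: A → 0, B → -5, C → -9; maximin = 0.
Column maxima: E → 9, W → 9; minimax = 9.
0 ≠ 9, so there is no saddle point; optimal play is mixed.
B is strictly dominated by A, so Row never plays it.
On the remaining 2×2 (A, C vs E, W):
Let Row play A with probability p. Expected payoff against E: 0p + 9(1−p) = −9p + 9; against W: 9p + (-9)(1−p) = 18p − 9.
Setting these equal: −9p + 9 = 18p − 9 ⇒ −27p = -18 ⇒ p = 2/3, and the value is (-9)·(2/3) + 9 = 3.
For Column: with q = P(E), equating A's and C's payoffs gives −9q + 9 = 18q − 9 ⇒ q = 2/3.

3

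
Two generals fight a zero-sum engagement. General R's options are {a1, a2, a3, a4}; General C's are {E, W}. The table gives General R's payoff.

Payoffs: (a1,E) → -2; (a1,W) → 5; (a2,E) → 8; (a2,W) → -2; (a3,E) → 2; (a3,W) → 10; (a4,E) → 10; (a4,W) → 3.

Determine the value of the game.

94/15

Row minima: a1 → -2, a2 → -2, a3 → 2, a4 → 3; maximin = 3.
Column maxima: E → 10, W → 10; minimax = 10.
3 ≠ 10, so there is no saddle point; optimal play is mixed.
a1 is strictly dominated by a3, so General R never plays it.
a2 is strictly dominated by a4, so General R never plays it.
On the remaining 2×2 (a3, a4 vs E, W):
Let General R play a3 with probability p. Expected payoff against E: 2p + 10(1−p) = −8p + 10; against W: 10p + 3(1−p) = 7p + 3.
Setting these equal: −8p + 10 = 7p + 3 ⇒ −15p = -7 ⇒ p = 7/15, and the value is (-8)·(7/15) + 10 = 94/15.
For General C: with q = P(E), equating a3's and a4's payoffs gives −8q + 10 = 7q + 3 ⇒ q = 7/15.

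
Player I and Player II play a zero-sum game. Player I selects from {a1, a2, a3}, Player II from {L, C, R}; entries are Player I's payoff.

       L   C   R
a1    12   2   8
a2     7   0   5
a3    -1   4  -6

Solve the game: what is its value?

11/4

Row minima: a1 → 2, a2 → 0, a3 → -6; maximin = 2.
Column maxima: L → 12, C → 4, R → 8; minimax = 4.
2 ≠ 4, so there is no saddle point; optimal play is mixed.
a2 is strictly dominated by a1, so Player I never plays it.
L is strictly dominated by R (it gives Player I strictly more in every row), so Player II never plays it.
On the remaining 2×2 (a1, a3 vs C, R):
Let Player I play a1 with probability p. Expected payoff against C: 2p + 4(1−p) = −2p + 4; against R: 8p + (-6)(1−p) = 14p − 6.
Setting these equal: −2p + 4 = 14p − 6 ⇒ −16p = -10 ⇒ p = 5/8, and the value is (-2)·(5/8) + 4 = 11/4.
For Player II: with q = P(C), equating a1's and a3's payoffs gives −6q + 8 = 10q − 6 ⇒ q = 7/8.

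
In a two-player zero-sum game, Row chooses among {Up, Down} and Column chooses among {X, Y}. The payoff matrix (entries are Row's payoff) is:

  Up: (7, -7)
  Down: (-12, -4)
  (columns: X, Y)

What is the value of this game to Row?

-56/11

Row minima: Up → -7, Down → -12; maximin = -7.
Column maxima: X → 7, Y → -4; minimax = -4.
-7 ≠ -4, so there is no saddle point; optimal play is mixed.
Let Row play Up with probability p. Expected payoff against X: 7p + (-12)(1−p) = 19p − 12; against Y: (-7)p + (-4)(1−p) = −3p − 4.
Setting these equal: 19p − 12 = −3p − 4 ⇒ 22p = 8 ⇒ p = 4/11, and the value is (19)·(4/11) − 12 = -56/11.
For Column: with q = P(X), equating Up's and Down's payoffs gives 14q − 7 = −8q − 4 ⇒ q = 3/22.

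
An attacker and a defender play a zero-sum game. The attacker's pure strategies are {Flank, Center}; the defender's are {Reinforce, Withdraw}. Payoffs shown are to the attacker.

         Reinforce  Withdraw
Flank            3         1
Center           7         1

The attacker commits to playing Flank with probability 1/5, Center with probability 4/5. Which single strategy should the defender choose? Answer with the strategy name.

If the defender plays Reinforce, the attacker's expected payoff is (1/5)·3 + (4/5)·7 = 31/5.
If the defender plays Withdraw, the attacker's expected payoff is (1/5)·1 + (4/5)·1 = 1.
The defender minimizes the attacker's payoff; the smallest is 1, so the best response is Withdraw.

Withdraw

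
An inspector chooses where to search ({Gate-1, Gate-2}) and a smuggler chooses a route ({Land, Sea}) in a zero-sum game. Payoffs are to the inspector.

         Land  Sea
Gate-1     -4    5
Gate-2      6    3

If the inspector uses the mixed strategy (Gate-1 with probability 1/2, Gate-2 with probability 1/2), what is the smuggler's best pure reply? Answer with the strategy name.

Land

If the smuggler plays Land, the inspector's expected payoff is (1/2)·(-4) + (1/2)·6 = 1.
If the smuggler plays Sea, the inspector's expected payoff is (1/2)·5 + (1/2)·3 = 4.
The smuggler minimizes the inspector's payoff; the smallest is 1, so the best response is Land.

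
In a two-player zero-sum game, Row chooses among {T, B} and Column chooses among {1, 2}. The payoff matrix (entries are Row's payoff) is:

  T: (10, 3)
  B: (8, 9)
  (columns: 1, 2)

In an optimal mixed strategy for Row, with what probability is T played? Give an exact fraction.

1/8

Row minima: T → 3, B → 8; maximin = 8.
Column maxima: 1 → 10, 2 → 9; minimax = 9.
8 ≠ 9, so there is no saddle point; optimal play is mixed.
Let Row play T with probability p. Expected payoff against 1: 10p + 8(1−p) = 2p + 8; against 2: 3p + 9(1−p) = −6p + 9.
Setting these equal: 2p + 8 = −6p + 9 ⇒ 8p = 1 ⇒ p = 1/8, and the value is (2)·(1/8) + 8 = 33/4.
For Column: with q = P(1), equating T's and B's payoffs gives 7q + 3 = −q + 9 ⇒ q = 3/4.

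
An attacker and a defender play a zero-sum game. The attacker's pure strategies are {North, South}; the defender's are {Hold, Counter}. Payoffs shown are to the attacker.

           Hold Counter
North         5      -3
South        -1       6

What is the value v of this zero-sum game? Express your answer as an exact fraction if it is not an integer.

Row minima: North → -3, South → -1; maximin = -1.
Column maxima: Hold → 5, Counter → 6; minimax = 5.
-1 ≠ 5, so there is no saddle point; optimal play is mixed.
Let the attacker play North with probability p. Expected payoff against Hold: 5p + (-1)(1−p) = 6p − 1; against Counter: (-3)p + 6(1−p) = −9p + 6.
Setting these equal: 6p − 1 = −9p + 6 ⇒ 15p = 7 ⇒ p = 7/15, and the value is (6)·(7/15) − 1 = 9/5.
For the defender: with q = P(Hold), equating North's and South's payoffs gives 8q − 3 = −7q + 6 ⇒ q = 3/5.

9/5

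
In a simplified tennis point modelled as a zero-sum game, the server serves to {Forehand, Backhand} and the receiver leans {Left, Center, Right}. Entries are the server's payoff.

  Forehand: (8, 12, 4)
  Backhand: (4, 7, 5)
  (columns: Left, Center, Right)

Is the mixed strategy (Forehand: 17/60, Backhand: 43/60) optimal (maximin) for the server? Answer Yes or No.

No

Against Left this mix gives (17/60)·8 + (43/60)·4 = 77/15.
Against Center this mix gives (17/60)·12 + (43/60)·7 = 101/12.
Against Right this mix gives (17/60)·4 + (43/60)·5 = 283/60.
The receiver will play Right, holding the server to 283/60. Shifting weight toward the row that does better against Right would raise this floor (the equalizing mix achieves 24/5 against both Right and Left), so the proposed strategy is not optimal.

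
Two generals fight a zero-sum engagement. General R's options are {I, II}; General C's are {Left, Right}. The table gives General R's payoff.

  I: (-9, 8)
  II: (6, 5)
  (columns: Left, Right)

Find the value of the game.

Row minima: I → -9, II → 5; maximin = 5.
Column maxima: Left → 6, Right → 8; minimax = 6.
5 ≠ 6, so there is no saddle point; optimal play is mixed.
Let General R play I with probability p. Expected payoff against Left: (-9)p + 6(1−p) = −15p + 6; against Right: 8p + 5(1−p) = 3p + 5.
Setting these equal: −15p + 6 = 3p + 5 ⇒ −18p = -1 ⇒ p = 1/18, and the value is (-15)·(1/18) + 6 = 31/6.
For General C: with q = P(Left), equating I's and II's payoffs gives −17q + 8 = q + 5 ⇒ q = 1/6.

31/6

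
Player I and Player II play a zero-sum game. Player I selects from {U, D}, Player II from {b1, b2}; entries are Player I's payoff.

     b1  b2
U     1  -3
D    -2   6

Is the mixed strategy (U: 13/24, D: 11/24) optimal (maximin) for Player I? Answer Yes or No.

Against b1 this mix gives (13/24)·1 + (11/24)·(-2) = -3/8.
Against b2 this mix gives (13/24)·(-3) + (11/24)·6 = 9/8.
Player II will play b1, holding Player I to -3/8. Shifting weight toward the row that does better against b1 would raise this floor (the equalizing mix achieves 0 against both b1 and b2), so the proposed strategy is not optimal.

No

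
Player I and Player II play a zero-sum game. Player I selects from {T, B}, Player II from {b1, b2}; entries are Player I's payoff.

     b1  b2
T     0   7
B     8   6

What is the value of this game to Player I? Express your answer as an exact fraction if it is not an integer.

Row minima: T → 0, B → 6; maximin = 6.
Column maxima: b1 → 8, b2 → 7; minimax = 7.
6 ≠ 7, so there is no saddle point; optimal play is mixed.
Let Player I play T with probability p. Expected payoff against b1: 0p + 8(1−p) = −8p + 8; against b2: 7p + 6(1−p) = p + 6.
Setting these equal: −8p + 8 = p + 6 ⇒ −9p = -2 ⇒ p = 2/9, and the value is (-8)·(2/9) + 8 = 56/9.
For Player II: with q = P(b1), equating T's and B's payoffs gives −7q + 7 = 2q + 6 ⇒ q = 1/9.

56/9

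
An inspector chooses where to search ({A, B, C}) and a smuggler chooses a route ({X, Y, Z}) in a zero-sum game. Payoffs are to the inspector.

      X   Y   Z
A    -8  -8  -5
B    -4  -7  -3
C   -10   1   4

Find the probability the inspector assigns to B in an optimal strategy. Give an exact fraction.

11/14

Row minima: A → -8, B → -7, C → -10; maximin = -7.
Column maxima: X → -4, Y → 1, Z → 4; minimax = -4.
-7 ≠ -4, so there is no saddle point; optimal play is mixed.
A is strictly dominated by B, so the inspector never plays it.
Z is strictly dominated by X (it gives the inspector strictly more in every row), so the smuggler never plays it.
On the remaining 2×2 (B, C vs X, Y):
Let the inspector play B with probability p. Expected payoff against X: (-4)p + (-10)(1−p) = 6p − 10; against Y: (-7)p + 1(1−p) = −8p + 1.
Setting these equal: 6p − 10 = −8p + 1 ⇒ 14p = 11 ⇒ p = 11/14, and the value is (6)·(11/14) − 10 = -37/7.
For the smuggler: with q = P(X), equating B's and C's payoffs gives 3q − 7 = −11q + 1 ⇒ q = 4/7.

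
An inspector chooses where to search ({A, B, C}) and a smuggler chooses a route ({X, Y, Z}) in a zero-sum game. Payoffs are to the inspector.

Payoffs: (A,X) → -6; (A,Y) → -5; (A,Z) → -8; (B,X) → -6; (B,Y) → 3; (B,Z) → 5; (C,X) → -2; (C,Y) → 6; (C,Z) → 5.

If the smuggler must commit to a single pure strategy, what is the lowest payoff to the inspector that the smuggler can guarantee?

-2

Column maxima: X → -2, Y → 6, Z → 5.
The smallest of these is -2.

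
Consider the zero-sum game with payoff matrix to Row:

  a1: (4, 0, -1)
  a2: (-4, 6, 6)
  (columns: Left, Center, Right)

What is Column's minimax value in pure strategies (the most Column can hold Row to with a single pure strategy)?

4

Column maxima: Left → 4, Center → 6, Right → 6.
The smallest of these is 4.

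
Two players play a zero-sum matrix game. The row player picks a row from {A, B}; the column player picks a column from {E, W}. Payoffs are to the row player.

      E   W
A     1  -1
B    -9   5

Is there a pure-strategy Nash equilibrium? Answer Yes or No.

No

Row minima: A → -1, B → -9; maximin = -1.
Column maxima: E → 1, W → 5; minimax = 1.
-1 ≠ 1, so no pure-strategy equilibrium exists.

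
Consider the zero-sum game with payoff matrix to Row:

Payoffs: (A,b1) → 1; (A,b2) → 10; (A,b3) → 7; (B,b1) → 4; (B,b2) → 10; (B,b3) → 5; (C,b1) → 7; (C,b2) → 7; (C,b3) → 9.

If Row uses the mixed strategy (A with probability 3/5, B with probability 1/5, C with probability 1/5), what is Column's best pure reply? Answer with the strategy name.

If Column plays b1, Row's expected payoff is (3/5)·1 + (1/5)·4 + (1/5)·7 = 14/5.
If Column plays b2, Row's expected payoff is (3/5)·10 + (1/5)·10 + (1/5)·7 = 47/5.
If Column plays b3, Row's expected payoff is (3/5)·7 + (1/5)·5 + (1/5)·9 = 7.
Column minimizes Row's payoff; the smallest is 14/5, so the best response is b1.

b1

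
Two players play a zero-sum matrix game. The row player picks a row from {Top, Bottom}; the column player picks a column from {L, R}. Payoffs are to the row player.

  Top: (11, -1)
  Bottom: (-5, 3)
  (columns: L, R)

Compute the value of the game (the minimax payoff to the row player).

7/5

Row minima: Top → -1, Bottom → -5; maximin = -1.
Column maxima: L → 11, R → 3; minimax = 3.
-1 ≠ 3, so there is no saddle point; optimal play is mixed.
Let the row player play Top with probability p. Expected payoff against L: 11p + (-5)(1−p) = 16p − 5; against R: (-1)p + 3(1−p) = −4p + 3.
Setting these equal: 16p − 5 = −4p + 3 ⇒ 20p = 8 ⇒ p = 2/5, and the value is (16)·(2/5) − 5 = 7/5.
For the column player: with q = P(L), equating Top's and Bottom's payoffs gives 12q − 1 = −8q + 3 ⇒ q = 1/5.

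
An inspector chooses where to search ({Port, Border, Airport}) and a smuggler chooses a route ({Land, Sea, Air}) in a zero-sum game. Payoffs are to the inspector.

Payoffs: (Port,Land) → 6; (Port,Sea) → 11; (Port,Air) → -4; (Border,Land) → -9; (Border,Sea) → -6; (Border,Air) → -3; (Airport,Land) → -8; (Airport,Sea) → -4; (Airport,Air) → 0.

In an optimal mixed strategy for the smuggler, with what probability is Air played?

7/9

Row minima: Port → -4, Border → -9, Airport → -8; maximin = -4.
Column maxima: Land → 6, Sea → 11, Air → 0; minimax = 0.
-4 ≠ 0, so there is no saddle point; optimal play is mixed.
Border is strictly dominated by Airport, so the inspector never plays it.
Sea is strictly dominated by Land (it gives the inspector strictly more in every row), so the smuggler never plays it.
On the remaining 2×2 (Port, Airport vs Land, Air):
Let the inspector play Port with probability p. Expected payoff against Land: 6p + (-8)(1−p) = 14p − 8; against Air: (-4)p + 0(1−p) = −4p.
Setting these equal: 14p − 8 = −4p ⇒ 18p = 8 ⇒ p = 4/9, and the value is (14)·(4/9) − 8 = -16/9.
For the smuggler: with q = P(Land), equating Port's and Airport's payoffs gives 10q − 4 = −8q ⇒ q = 2/9.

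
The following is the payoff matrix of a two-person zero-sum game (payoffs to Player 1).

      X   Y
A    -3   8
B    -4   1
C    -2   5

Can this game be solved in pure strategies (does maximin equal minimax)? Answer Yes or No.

Row minima: A → -3, B → -4, C → -2; maximin = -2.
Column maxima: X → -2, Y → 8; minimax = -2.
maximin = minimax = -2, so a saddle point exists.

Yes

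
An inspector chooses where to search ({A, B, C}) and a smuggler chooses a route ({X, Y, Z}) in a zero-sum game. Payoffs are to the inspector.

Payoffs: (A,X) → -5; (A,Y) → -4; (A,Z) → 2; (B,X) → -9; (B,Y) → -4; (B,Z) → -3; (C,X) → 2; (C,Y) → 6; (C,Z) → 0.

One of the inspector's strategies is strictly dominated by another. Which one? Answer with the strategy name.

C gives a strictly higher payoff than B against every column: 2 > -9, 6 > -4, 0 > -3.
So B is strictly dominated and the inspector never plays it.

B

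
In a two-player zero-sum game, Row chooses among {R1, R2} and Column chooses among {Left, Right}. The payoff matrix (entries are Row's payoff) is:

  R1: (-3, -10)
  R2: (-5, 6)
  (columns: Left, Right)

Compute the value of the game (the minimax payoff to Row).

Row minima: R1 → -10, R2 → -5; maximin = -5.
Column maxima: Left → -3, Right → 6; minimax = -3.
-5 ≠ -3, so there is no saddle point; optimal play is mixed.
Let Row play R1 with probability p. Expected payoff against Left: (-3)p + (-5)(1−p) = 2p − 5; against Right: (-10)p + 6(1−p) = −16p + 6.
Setting these equal: 2p − 5 = −16p + 6 ⇒ 18p = 11 ⇒ p = 11/18, and the value is (2)·(11/18) − 5 = -34/9.
For Column: with q = P(Left), equating R1's and R2's payoffs gives 7q − 10 = −11q + 6 ⇒ q = 8/9.

-34/9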